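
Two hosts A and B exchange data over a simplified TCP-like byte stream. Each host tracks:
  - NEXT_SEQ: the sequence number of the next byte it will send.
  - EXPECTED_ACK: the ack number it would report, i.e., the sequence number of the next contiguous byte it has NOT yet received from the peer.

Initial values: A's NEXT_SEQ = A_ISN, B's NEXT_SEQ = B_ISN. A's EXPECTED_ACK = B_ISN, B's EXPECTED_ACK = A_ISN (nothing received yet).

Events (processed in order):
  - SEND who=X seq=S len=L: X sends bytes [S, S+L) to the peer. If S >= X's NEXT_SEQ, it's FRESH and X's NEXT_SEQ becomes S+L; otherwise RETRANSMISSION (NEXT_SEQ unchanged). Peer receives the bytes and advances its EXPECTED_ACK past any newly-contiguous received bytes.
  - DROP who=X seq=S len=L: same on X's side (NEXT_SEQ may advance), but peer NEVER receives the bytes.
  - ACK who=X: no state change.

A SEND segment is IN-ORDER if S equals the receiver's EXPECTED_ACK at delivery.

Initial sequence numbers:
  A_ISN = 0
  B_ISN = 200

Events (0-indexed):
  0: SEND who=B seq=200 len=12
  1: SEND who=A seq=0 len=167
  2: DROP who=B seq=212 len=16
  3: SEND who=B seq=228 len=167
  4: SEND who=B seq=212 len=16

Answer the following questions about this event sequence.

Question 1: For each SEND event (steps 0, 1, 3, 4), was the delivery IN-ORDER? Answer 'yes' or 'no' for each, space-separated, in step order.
Answer: yes yes no yes

Derivation:
Step 0: SEND seq=200 -> in-order
Step 1: SEND seq=0 -> in-order
Step 3: SEND seq=228 -> out-of-order
Step 4: SEND seq=212 -> in-order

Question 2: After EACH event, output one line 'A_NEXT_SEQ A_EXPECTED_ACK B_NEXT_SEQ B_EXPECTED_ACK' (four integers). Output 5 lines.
0 212 212 0
167 212 212 167
167 212 228 167
167 212 395 167
167 395 395 167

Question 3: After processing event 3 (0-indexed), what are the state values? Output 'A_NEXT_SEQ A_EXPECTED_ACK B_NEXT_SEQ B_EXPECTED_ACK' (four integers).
After event 0: A_seq=0 A_ack=212 B_seq=212 B_ack=0
After event 1: A_seq=167 A_ack=212 B_seq=212 B_ack=167
After event 2: A_seq=167 A_ack=212 B_seq=228 B_ack=167
After event 3: A_seq=167 A_ack=212 B_seq=395 B_ack=167

167 212 395 167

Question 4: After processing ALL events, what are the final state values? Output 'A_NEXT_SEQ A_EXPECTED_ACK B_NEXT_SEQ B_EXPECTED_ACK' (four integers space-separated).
After event 0: A_seq=0 A_ack=212 B_seq=212 B_ack=0
After event 1: A_seq=167 A_ack=212 B_seq=212 B_ack=167
After event 2: A_seq=167 A_ack=212 B_seq=228 B_ack=167
After event 3: A_seq=167 A_ack=212 B_seq=395 B_ack=167
After event 4: A_seq=167 A_ack=395 B_seq=395 B_ack=167

Answer: 167 395 395 167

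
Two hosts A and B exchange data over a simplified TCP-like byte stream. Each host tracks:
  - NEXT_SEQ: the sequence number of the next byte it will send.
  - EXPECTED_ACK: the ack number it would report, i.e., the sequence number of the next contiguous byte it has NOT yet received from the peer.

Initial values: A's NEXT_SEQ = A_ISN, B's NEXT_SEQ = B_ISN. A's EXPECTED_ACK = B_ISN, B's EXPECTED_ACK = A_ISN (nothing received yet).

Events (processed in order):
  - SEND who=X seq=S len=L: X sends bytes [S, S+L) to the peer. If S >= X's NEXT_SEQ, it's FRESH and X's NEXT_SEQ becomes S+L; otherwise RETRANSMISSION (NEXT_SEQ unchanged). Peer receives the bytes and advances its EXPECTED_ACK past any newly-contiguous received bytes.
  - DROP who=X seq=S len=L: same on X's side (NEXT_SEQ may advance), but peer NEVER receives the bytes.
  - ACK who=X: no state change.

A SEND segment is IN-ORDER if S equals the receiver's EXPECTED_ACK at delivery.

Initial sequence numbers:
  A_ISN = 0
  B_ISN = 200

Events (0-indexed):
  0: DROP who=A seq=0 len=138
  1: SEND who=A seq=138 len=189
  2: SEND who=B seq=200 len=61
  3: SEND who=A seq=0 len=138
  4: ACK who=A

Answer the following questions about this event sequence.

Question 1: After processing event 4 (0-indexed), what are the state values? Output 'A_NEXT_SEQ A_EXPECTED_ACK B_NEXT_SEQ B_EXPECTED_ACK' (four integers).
After event 0: A_seq=138 A_ack=200 B_seq=200 B_ack=0
After event 1: A_seq=327 A_ack=200 B_seq=200 B_ack=0
After event 2: A_seq=327 A_ack=261 B_seq=261 B_ack=0
After event 3: A_seq=327 A_ack=261 B_seq=261 B_ack=327
After event 4: A_seq=327 A_ack=261 B_seq=261 B_ack=327

327 261 261 327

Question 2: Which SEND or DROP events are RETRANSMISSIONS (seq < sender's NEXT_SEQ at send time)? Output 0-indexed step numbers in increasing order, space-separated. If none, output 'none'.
Answer: 3

Derivation:
Step 0: DROP seq=0 -> fresh
Step 1: SEND seq=138 -> fresh
Step 2: SEND seq=200 -> fresh
Step 3: SEND seq=0 -> retransmit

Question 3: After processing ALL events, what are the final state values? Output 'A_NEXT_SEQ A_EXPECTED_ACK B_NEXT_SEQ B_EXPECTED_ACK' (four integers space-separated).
Answer: 327 261 261 327

Derivation:
After event 0: A_seq=138 A_ack=200 B_seq=200 B_ack=0
After event 1: A_seq=327 A_ack=200 B_seq=200 B_ack=0
After event 2: A_seq=327 A_ack=261 B_seq=261 B_ack=0
After event 3: A_seq=327 A_ack=261 B_seq=261 B_ack=327
After event 4: A_seq=327 A_ack=261 B_seq=261 B_ack=327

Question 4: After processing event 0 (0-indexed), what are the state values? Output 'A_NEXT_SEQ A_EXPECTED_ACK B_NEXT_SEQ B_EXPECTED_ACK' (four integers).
After event 0: A_seq=138 A_ack=200 B_seq=200 B_ack=0

138 200 200 0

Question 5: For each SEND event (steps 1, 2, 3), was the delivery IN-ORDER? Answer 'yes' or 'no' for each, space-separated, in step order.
Step 1: SEND seq=138 -> out-of-order
Step 2: SEND seq=200 -> in-order
Step 3: SEND seq=0 -> in-order

Answer: no yes yes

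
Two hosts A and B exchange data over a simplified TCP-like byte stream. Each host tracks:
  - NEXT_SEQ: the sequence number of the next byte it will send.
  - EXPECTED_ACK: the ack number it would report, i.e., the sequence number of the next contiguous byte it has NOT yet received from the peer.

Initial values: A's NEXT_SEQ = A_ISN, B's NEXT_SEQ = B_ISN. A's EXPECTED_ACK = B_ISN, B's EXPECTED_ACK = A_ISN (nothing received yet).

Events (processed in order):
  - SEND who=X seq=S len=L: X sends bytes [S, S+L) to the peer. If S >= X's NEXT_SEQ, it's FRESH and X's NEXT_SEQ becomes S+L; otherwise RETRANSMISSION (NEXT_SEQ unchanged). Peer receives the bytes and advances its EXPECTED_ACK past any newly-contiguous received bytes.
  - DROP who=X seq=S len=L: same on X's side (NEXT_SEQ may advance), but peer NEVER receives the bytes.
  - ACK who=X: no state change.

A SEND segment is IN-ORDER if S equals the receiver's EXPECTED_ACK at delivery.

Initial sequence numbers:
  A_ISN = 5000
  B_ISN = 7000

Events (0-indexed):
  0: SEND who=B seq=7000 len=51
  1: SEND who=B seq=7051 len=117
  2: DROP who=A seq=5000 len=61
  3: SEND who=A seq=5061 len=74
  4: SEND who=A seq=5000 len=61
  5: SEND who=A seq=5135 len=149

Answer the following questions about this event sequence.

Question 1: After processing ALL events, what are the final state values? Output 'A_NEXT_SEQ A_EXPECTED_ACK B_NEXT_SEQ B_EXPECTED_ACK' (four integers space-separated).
After event 0: A_seq=5000 A_ack=7051 B_seq=7051 B_ack=5000
After event 1: A_seq=5000 A_ack=7168 B_seq=7168 B_ack=5000
After event 2: A_seq=5061 A_ack=7168 B_seq=7168 B_ack=5000
After event 3: A_seq=5135 A_ack=7168 B_seq=7168 B_ack=5000
After event 4: A_seq=5135 A_ack=7168 B_seq=7168 B_ack=5135
After event 5: A_seq=5284 A_ack=7168 B_seq=7168 B_ack=5284

Answer: 5284 7168 7168 5284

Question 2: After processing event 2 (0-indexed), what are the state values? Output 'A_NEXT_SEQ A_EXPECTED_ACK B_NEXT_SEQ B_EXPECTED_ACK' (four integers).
After event 0: A_seq=5000 A_ack=7051 B_seq=7051 B_ack=5000
After event 1: A_seq=5000 A_ack=7168 B_seq=7168 B_ack=5000
After event 2: A_seq=5061 A_ack=7168 B_seq=7168 B_ack=5000

5061 7168 7168 5000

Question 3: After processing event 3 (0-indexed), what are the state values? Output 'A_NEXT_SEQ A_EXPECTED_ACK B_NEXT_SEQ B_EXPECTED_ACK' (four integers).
After event 0: A_seq=5000 A_ack=7051 B_seq=7051 B_ack=5000
After event 1: A_seq=5000 A_ack=7168 B_seq=7168 B_ack=5000
After event 2: A_seq=5061 A_ack=7168 B_seq=7168 B_ack=5000
After event 3: A_seq=5135 A_ack=7168 B_seq=7168 B_ack=5000

5135 7168 7168 5000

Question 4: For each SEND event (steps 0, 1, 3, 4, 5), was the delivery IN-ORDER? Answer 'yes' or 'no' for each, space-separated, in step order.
Step 0: SEND seq=7000 -> in-order
Step 1: SEND seq=7051 -> in-order
Step 3: SEND seq=5061 -> out-of-order
Step 4: SEND seq=5000 -> in-order
Step 5: SEND seq=5135 -> in-order

Answer: yes yes no yes yes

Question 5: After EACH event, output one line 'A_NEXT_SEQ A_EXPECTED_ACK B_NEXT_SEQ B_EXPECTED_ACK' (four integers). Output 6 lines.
5000 7051 7051 5000
5000 7168 7168 5000
5061 7168 7168 5000
5135 7168 7168 5000
5135 7168 7168 5135
5284 7168 7168 5284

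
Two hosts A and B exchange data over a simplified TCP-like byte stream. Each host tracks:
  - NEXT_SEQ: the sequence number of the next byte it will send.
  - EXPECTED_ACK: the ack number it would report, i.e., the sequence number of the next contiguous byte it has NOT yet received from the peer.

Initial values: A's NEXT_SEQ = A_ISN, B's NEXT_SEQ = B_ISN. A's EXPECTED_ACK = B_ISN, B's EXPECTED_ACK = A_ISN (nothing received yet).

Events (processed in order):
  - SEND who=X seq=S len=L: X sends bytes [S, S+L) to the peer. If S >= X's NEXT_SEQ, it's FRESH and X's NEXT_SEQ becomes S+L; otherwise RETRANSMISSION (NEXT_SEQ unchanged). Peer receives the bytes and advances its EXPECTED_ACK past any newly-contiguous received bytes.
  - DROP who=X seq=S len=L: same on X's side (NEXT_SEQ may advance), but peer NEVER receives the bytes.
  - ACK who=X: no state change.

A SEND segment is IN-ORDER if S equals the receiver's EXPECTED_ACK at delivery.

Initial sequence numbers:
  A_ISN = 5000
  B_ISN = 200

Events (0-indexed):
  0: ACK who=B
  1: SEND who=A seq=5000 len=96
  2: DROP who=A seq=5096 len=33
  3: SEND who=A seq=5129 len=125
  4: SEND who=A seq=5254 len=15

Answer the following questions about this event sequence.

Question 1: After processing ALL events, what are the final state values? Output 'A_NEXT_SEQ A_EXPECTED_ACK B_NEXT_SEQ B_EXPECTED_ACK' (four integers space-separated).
After event 0: A_seq=5000 A_ack=200 B_seq=200 B_ack=5000
After event 1: A_seq=5096 A_ack=200 B_seq=200 B_ack=5096
After event 2: A_seq=5129 A_ack=200 B_seq=200 B_ack=5096
After event 3: A_seq=5254 A_ack=200 B_seq=200 B_ack=5096
After event 4: A_seq=5269 A_ack=200 B_seq=200 B_ack=5096

Answer: 5269 200 200 5096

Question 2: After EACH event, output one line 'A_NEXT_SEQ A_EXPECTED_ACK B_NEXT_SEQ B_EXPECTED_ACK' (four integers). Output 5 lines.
5000 200 200 5000
5096 200 200 5096
5129 200 200 5096
5254 200 200 5096
5269 200 200 5096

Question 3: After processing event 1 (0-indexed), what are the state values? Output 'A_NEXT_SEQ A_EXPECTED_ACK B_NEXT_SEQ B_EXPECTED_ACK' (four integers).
After event 0: A_seq=5000 A_ack=200 B_seq=200 B_ack=5000
After event 1: A_seq=5096 A_ack=200 B_seq=200 B_ack=5096

5096 200 200 5096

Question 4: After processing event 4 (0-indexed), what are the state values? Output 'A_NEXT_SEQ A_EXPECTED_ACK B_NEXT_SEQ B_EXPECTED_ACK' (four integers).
After event 0: A_seq=5000 A_ack=200 B_seq=200 B_ack=5000
After event 1: A_seq=5096 A_ack=200 B_seq=200 B_ack=5096
After event 2: A_seq=5129 A_ack=200 B_seq=200 B_ack=5096
After event 3: A_seq=5254 A_ack=200 B_seq=200 B_ack=5096
After event 4: A_seq=5269 A_ack=200 B_seq=200 B_ack=5096

5269 200 200 5096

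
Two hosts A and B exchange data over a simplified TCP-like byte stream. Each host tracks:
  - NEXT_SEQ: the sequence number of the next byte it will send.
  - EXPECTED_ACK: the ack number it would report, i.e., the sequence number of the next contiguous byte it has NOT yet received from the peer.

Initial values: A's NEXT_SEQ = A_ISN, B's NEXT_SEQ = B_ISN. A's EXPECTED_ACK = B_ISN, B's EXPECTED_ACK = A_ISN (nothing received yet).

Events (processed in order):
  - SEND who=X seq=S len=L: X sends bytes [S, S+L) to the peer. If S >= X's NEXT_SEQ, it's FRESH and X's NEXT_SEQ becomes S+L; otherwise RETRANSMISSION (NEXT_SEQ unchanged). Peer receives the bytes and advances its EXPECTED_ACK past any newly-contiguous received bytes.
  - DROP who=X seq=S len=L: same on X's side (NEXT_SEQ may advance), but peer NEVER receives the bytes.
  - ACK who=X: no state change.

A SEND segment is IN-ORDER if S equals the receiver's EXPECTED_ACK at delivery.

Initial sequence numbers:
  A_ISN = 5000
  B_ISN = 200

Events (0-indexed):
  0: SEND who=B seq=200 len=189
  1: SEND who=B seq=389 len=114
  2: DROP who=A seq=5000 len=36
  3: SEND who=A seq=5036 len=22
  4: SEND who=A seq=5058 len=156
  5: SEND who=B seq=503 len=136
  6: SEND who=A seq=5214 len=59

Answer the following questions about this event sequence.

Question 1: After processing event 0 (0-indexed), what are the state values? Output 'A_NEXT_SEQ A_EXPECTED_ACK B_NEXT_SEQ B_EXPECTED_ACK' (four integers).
After event 0: A_seq=5000 A_ack=389 B_seq=389 B_ack=5000

5000 389 389 5000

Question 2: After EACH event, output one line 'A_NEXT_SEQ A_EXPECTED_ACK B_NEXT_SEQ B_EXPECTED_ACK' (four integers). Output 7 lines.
5000 389 389 5000
5000 503 503 5000
5036 503 503 5000
5058 503 503 5000
5214 503 503 5000
5214 639 639 5000
5273 639 639 5000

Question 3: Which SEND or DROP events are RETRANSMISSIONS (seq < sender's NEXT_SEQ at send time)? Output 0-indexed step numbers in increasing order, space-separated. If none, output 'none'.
Answer: none

Derivation:
Step 0: SEND seq=200 -> fresh
Step 1: SEND seq=389 -> fresh
Step 2: DROP seq=5000 -> fresh
Step 3: SEND seq=5036 -> fresh
Step 4: SEND seq=5058 -> fresh
Step 5: SEND seq=503 -> fresh
Step 6: SEND seq=5214 -> fresh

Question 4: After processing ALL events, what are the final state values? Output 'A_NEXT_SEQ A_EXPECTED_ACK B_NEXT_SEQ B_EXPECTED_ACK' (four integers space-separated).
Answer: 5273 639 639 5000

Derivation:
After event 0: A_seq=5000 A_ack=389 B_seq=389 B_ack=5000
After event 1: A_seq=5000 A_ack=503 B_seq=503 B_ack=5000
After event 2: A_seq=5036 A_ack=503 B_seq=503 B_ack=5000
After event 3: A_seq=5058 A_ack=503 B_seq=503 B_ack=5000
After event 4: A_seq=5214 A_ack=503 B_seq=503 B_ack=5000
After event 5: A_seq=5214 A_ack=639 B_seq=639 B_ack=5000
After event 6: A_seq=5273 A_ack=639 B_seq=639 B_ack=5000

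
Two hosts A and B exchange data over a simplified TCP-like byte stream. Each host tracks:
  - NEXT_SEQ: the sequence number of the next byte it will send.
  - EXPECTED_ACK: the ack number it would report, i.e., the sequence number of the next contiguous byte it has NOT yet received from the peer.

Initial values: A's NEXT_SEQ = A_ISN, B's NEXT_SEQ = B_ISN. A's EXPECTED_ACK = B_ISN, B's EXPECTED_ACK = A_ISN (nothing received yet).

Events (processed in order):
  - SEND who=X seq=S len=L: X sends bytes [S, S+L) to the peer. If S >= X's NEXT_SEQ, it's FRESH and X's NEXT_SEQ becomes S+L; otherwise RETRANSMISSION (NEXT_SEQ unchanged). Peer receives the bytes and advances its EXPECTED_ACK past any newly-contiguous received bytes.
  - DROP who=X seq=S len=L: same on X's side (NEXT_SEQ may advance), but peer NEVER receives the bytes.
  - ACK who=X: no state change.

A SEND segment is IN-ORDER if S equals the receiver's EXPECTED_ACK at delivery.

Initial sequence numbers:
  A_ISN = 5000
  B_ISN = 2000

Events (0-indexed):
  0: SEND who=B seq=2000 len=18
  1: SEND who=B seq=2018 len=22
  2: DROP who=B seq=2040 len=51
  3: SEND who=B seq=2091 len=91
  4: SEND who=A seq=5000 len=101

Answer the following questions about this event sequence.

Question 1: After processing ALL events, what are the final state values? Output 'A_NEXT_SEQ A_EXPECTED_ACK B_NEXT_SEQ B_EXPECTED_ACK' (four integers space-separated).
Answer: 5101 2040 2182 5101

Derivation:
After event 0: A_seq=5000 A_ack=2018 B_seq=2018 B_ack=5000
After event 1: A_seq=5000 A_ack=2040 B_seq=2040 B_ack=5000
After event 2: A_seq=5000 A_ack=2040 B_seq=2091 B_ack=5000
After event 3: A_seq=5000 A_ack=2040 B_seq=2182 B_ack=5000
After event 4: A_seq=5101 A_ack=2040 B_seq=2182 B_ack=5101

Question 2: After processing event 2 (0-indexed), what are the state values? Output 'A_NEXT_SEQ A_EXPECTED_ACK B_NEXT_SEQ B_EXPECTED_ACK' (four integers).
After event 0: A_seq=5000 A_ack=2018 B_seq=2018 B_ack=5000
After event 1: A_seq=5000 A_ack=2040 B_seq=2040 B_ack=5000
After event 2: A_seq=5000 A_ack=2040 B_seq=2091 B_ack=5000

5000 2040 2091 5000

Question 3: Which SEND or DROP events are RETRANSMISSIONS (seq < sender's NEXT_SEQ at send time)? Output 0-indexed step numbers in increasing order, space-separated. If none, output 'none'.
Answer: none

Derivation:
Step 0: SEND seq=2000 -> fresh
Step 1: SEND seq=2018 -> fresh
Step 2: DROP seq=2040 -> fresh
Step 3: SEND seq=2091 -> fresh
Step 4: SEND seq=5000 -> fresh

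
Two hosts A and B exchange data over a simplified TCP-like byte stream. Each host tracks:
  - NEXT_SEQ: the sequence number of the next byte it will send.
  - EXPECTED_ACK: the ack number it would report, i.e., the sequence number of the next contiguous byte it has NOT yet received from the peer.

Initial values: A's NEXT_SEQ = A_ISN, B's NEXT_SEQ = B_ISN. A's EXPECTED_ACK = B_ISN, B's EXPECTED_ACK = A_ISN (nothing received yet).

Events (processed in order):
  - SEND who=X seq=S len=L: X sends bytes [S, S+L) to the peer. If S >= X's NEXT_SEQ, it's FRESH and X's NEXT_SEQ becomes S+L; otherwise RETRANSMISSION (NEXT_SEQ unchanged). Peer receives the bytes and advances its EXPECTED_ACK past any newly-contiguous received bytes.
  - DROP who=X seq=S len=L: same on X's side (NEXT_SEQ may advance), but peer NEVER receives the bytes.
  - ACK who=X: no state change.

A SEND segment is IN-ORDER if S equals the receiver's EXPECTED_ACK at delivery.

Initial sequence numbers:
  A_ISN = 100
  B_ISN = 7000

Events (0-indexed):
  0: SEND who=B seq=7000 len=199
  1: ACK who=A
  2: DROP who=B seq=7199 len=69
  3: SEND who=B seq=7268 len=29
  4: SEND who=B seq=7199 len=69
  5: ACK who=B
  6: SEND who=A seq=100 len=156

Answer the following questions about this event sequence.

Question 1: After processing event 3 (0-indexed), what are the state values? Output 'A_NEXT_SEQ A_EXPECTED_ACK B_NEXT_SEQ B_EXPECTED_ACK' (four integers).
After event 0: A_seq=100 A_ack=7199 B_seq=7199 B_ack=100
After event 1: A_seq=100 A_ack=7199 B_seq=7199 B_ack=100
After event 2: A_seq=100 A_ack=7199 B_seq=7268 B_ack=100
After event 3: A_seq=100 A_ack=7199 B_seq=7297 B_ack=100

100 7199 7297 100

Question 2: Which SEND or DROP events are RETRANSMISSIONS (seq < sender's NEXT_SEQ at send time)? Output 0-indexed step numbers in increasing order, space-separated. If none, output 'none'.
Answer: 4

Derivation:
Step 0: SEND seq=7000 -> fresh
Step 2: DROP seq=7199 -> fresh
Step 3: SEND seq=7268 -> fresh
Step 4: SEND seq=7199 -> retransmit
Step 6: SEND seq=100 -> fresh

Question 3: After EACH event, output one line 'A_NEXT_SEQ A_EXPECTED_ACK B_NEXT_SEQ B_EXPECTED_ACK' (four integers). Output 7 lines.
100 7199 7199 100
100 7199 7199 100
100 7199 7268 100
100 7199 7297 100
100 7297 7297 100
100 7297 7297 100
256 7297 7297 256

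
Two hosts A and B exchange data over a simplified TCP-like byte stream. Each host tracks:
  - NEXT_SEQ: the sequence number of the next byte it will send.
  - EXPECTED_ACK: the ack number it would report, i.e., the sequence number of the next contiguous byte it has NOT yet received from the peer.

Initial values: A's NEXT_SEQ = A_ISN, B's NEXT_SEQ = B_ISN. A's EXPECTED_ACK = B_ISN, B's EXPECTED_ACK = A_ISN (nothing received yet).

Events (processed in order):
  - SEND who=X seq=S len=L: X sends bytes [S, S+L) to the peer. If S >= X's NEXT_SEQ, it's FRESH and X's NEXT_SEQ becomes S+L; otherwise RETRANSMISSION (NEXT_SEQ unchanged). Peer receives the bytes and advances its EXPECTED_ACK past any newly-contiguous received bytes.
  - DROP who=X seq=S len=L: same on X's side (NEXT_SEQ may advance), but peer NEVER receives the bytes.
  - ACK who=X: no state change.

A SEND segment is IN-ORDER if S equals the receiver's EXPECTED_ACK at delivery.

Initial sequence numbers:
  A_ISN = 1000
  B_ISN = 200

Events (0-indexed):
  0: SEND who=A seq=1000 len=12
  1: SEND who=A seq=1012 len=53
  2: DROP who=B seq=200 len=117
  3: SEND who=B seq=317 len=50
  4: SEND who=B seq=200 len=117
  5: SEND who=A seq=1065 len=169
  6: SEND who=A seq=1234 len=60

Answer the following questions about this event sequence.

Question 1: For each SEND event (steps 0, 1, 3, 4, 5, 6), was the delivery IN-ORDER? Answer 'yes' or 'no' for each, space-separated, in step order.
Answer: yes yes no yes yes yes

Derivation:
Step 0: SEND seq=1000 -> in-order
Step 1: SEND seq=1012 -> in-order
Step 3: SEND seq=317 -> out-of-order
Step 4: SEND seq=200 -> in-order
Step 5: SEND seq=1065 -> in-order
Step 6: SEND seq=1234 -> in-order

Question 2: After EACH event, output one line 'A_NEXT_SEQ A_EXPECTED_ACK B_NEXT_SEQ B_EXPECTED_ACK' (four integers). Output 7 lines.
1012 200 200 1012
1065 200 200 1065
1065 200 317 1065
1065 200 367 1065
1065 367 367 1065
1234 367 367 1234
1294 367 367 1294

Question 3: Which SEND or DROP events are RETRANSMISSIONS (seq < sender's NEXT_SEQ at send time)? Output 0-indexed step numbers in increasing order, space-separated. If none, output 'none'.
Step 0: SEND seq=1000 -> fresh
Step 1: SEND seq=1012 -> fresh
Step 2: DROP seq=200 -> fresh
Step 3: SEND seq=317 -> fresh
Step 4: SEND seq=200 -> retransmit
Step 5: SEND seq=1065 -> fresh
Step 6: SEND seq=1234 -> fresh

Answer: 4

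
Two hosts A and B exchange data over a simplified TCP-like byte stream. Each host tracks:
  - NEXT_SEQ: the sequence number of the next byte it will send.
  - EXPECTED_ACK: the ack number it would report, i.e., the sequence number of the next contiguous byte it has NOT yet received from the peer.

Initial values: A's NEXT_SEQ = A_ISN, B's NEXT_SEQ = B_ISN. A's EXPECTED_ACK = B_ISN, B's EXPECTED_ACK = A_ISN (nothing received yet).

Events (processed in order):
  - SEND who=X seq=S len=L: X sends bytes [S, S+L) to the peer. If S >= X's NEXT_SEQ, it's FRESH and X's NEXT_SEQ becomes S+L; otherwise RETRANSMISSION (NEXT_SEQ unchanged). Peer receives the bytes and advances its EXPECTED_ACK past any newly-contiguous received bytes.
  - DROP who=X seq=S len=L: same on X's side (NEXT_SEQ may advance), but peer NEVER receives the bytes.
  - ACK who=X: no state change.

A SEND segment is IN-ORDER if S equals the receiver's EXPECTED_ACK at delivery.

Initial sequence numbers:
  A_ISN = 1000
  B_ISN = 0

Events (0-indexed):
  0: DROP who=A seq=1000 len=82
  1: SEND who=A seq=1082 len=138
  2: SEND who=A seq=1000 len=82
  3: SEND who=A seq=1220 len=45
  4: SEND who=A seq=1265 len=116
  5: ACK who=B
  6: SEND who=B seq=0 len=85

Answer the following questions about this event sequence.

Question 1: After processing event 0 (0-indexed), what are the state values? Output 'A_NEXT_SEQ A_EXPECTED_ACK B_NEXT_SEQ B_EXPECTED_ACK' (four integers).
After event 0: A_seq=1082 A_ack=0 B_seq=0 B_ack=1000

1082 0 0 1000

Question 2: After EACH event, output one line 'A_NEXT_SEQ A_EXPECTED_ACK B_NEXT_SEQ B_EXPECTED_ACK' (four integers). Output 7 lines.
1082 0 0 1000
1220 0 0 1000
1220 0 0 1220
1265 0 0 1265
1381 0 0 1381
1381 0 0 1381
1381 85 85 1381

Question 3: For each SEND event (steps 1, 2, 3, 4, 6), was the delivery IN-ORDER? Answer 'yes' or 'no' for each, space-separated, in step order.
Step 1: SEND seq=1082 -> out-of-order
Step 2: SEND seq=1000 -> in-order
Step 3: SEND seq=1220 -> in-order
Step 4: SEND seq=1265 -> in-order
Step 6: SEND seq=0 -> in-order

Answer: no yes yes yes yes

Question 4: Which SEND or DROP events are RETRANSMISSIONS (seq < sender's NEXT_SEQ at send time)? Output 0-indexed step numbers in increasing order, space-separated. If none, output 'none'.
Step 0: DROP seq=1000 -> fresh
Step 1: SEND seq=1082 -> fresh
Step 2: SEND seq=1000 -> retransmit
Step 3: SEND seq=1220 -> fresh
Step 4: SEND seq=1265 -> fresh
Step 6: SEND seq=0 -> fresh

Answer: 2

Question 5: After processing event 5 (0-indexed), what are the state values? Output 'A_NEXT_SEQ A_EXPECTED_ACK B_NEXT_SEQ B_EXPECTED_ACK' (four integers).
After event 0: A_seq=1082 A_ack=0 B_seq=0 B_ack=1000
After event 1: A_seq=1220 A_ack=0 B_seq=0 B_ack=1000
After event 2: A_seq=1220 A_ack=0 B_seq=0 B_ack=1220
After event 3: A_seq=1265 A_ack=0 B_seq=0 B_ack=1265
After event 4: A_seq=1381 A_ack=0 B_seq=0 B_ack=1381
After event 5: A_seq=1381 A_ack=0 B_seq=0 B_ack=1381

1381 0 0 1381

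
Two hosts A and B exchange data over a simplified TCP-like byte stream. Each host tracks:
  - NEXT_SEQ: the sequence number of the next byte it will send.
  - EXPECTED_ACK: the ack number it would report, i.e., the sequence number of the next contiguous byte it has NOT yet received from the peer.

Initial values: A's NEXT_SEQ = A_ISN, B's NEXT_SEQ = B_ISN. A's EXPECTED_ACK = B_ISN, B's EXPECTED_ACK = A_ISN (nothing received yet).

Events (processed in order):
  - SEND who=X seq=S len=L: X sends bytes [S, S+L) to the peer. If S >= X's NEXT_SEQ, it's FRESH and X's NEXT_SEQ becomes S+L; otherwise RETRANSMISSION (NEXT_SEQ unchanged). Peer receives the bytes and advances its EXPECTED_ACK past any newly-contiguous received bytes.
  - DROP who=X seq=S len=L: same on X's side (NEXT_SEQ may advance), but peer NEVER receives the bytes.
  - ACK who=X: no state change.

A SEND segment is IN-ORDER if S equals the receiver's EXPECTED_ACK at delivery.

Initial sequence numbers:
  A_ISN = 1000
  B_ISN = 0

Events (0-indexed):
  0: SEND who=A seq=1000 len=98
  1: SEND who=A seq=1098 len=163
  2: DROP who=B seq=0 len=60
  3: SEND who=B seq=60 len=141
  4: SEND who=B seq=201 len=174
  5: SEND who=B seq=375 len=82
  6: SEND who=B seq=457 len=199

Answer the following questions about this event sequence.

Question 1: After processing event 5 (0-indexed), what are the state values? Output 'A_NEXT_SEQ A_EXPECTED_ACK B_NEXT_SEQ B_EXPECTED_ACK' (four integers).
After event 0: A_seq=1098 A_ack=0 B_seq=0 B_ack=1098
After event 1: A_seq=1261 A_ack=0 B_seq=0 B_ack=1261
After event 2: A_seq=1261 A_ack=0 B_seq=60 B_ack=1261
After event 3: A_seq=1261 A_ack=0 B_seq=201 B_ack=1261
After event 4: A_seq=1261 A_ack=0 B_seq=375 B_ack=1261
After event 5: A_seq=1261 A_ack=0 B_seq=457 B_ack=1261

1261 0 457 1261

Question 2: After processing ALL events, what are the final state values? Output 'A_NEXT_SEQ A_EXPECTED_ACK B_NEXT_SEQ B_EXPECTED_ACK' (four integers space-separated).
Answer: 1261 0 656 1261

Derivation:
After event 0: A_seq=1098 A_ack=0 B_seq=0 B_ack=1098
After event 1: A_seq=1261 A_ack=0 B_seq=0 B_ack=1261
After event 2: A_seq=1261 A_ack=0 B_seq=60 B_ack=1261
After event 3: A_seq=1261 A_ack=0 B_seq=201 B_ack=1261
After event 4: A_seq=1261 A_ack=0 B_seq=375 B_ack=1261
After event 5: A_seq=1261 A_ack=0 B_seq=457 B_ack=1261
After event 6: A_seq=1261 A_ack=0 B_seq=656 B_ack=1261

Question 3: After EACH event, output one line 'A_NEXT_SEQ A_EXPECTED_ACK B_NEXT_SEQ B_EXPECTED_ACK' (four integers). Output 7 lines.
1098 0 0 1098
1261 0 0 1261
1261 0 60 1261
1261 0 201 1261
1261 0 375 1261
1261 0 457 1261
1261 0 656 1261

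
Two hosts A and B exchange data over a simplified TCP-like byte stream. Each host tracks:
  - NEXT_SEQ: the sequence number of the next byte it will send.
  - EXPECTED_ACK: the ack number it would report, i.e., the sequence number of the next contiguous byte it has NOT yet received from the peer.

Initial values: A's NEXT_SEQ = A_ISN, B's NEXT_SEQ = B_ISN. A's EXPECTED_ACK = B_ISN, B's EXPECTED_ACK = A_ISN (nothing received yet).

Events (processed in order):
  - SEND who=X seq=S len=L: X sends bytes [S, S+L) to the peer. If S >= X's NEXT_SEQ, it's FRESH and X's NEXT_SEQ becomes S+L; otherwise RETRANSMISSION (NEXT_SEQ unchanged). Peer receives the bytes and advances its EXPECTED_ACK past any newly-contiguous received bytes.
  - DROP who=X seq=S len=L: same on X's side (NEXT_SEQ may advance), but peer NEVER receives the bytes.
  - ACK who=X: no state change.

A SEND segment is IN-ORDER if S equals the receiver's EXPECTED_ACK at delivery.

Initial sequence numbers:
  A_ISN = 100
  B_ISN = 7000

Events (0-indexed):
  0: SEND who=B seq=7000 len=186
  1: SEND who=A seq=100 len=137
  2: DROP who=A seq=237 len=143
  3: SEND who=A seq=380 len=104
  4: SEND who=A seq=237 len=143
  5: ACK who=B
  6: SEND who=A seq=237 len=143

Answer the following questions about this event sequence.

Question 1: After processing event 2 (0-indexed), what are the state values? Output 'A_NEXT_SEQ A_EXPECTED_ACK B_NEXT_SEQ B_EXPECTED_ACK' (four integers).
After event 0: A_seq=100 A_ack=7186 B_seq=7186 B_ack=100
After event 1: A_seq=237 A_ack=7186 B_seq=7186 B_ack=237
After event 2: A_seq=380 A_ack=7186 B_seq=7186 B_ack=237

380 7186 7186 237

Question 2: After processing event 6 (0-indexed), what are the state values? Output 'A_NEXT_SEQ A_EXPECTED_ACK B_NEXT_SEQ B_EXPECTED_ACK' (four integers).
After event 0: A_seq=100 A_ack=7186 B_seq=7186 B_ack=100
After event 1: A_seq=237 A_ack=7186 B_seq=7186 B_ack=237
After event 2: A_seq=380 A_ack=7186 B_seq=7186 B_ack=237
After event 3: A_seq=484 A_ack=7186 B_seq=7186 B_ack=237
After event 4: A_seq=484 A_ack=7186 B_seq=7186 B_ack=484
After event 5: A_seq=484 A_ack=7186 B_seq=7186 B_ack=484
After event 6: A_seq=484 A_ack=7186 B_seq=7186 B_ack=484

484 7186 7186 484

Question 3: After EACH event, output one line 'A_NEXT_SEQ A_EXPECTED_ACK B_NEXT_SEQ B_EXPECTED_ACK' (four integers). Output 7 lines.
100 7186 7186 100
237 7186 7186 237
380 7186 7186 237
484 7186 7186 237
484 7186 7186 484
484 7186 7186 484
484 7186 7186 484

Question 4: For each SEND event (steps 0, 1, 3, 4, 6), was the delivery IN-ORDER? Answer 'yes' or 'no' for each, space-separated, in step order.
Answer: yes yes no yes no

Derivation:
Step 0: SEND seq=7000 -> in-order
Step 1: SEND seq=100 -> in-order
Step 3: SEND seq=380 -> out-of-order
Step 4: SEND seq=237 -> in-order
Step 6: SEND seq=237 -> out-of-order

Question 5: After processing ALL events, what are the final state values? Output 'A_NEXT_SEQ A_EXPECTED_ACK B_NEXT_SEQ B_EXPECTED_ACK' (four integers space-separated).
After event 0: A_seq=100 A_ack=7186 B_seq=7186 B_ack=100
After event 1: A_seq=237 A_ack=7186 B_seq=7186 B_ack=237
After event 2: A_seq=380 A_ack=7186 B_seq=7186 B_ack=237
After event 3: A_seq=484 A_ack=7186 B_seq=7186 B_ack=237
After event 4: A_seq=484 A_ack=7186 B_seq=7186 B_ack=484
After event 5: A_seq=484 A_ack=7186 B_seq=7186 B_ack=484
After event 6: A_seq=484 A_ack=7186 B_seq=7186 B_ack=484

Answer: 484 7186 7186 484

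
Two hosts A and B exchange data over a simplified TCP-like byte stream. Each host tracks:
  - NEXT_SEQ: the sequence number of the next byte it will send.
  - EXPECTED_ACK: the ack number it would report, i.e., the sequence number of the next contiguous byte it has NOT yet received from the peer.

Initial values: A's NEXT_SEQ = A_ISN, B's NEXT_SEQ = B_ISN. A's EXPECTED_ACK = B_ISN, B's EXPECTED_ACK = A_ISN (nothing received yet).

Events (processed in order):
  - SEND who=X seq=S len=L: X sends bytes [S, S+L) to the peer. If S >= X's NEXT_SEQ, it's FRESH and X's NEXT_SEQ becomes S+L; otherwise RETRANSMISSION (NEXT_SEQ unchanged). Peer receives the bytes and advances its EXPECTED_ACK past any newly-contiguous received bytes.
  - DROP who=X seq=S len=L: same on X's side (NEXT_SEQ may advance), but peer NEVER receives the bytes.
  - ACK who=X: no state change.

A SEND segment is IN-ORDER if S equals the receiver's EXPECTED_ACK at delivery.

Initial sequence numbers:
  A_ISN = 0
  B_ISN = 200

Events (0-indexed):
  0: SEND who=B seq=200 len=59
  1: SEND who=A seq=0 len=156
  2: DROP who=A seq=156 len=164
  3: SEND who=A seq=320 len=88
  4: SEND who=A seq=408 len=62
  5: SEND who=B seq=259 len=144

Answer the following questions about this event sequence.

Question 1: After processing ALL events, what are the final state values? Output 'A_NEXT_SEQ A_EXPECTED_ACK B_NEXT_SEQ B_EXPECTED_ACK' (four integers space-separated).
Answer: 470 403 403 156

Derivation:
After event 0: A_seq=0 A_ack=259 B_seq=259 B_ack=0
After event 1: A_seq=156 A_ack=259 B_seq=259 B_ack=156
After event 2: A_seq=320 A_ack=259 B_seq=259 B_ack=156
After event 3: A_seq=408 A_ack=259 B_seq=259 B_ack=156
After event 4: A_seq=470 A_ack=259 B_seq=259 B_ack=156
After event 5: A_seq=470 A_ack=403 B_seq=403 B_ack=156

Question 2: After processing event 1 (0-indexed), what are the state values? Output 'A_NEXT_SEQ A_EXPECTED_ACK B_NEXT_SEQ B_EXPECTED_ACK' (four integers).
After event 0: A_seq=0 A_ack=259 B_seq=259 B_ack=0
After event 1: A_seq=156 A_ack=259 B_seq=259 B_ack=156

156 259 259 156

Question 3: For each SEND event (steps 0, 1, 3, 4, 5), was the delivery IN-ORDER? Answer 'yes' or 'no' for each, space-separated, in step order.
Step 0: SEND seq=200 -> in-order
Step 1: SEND seq=0 -> in-order
Step 3: SEND seq=320 -> out-of-order
Step 4: SEND seq=408 -> out-of-order
Step 5: SEND seq=259 -> in-order

Answer: yes yes no no yes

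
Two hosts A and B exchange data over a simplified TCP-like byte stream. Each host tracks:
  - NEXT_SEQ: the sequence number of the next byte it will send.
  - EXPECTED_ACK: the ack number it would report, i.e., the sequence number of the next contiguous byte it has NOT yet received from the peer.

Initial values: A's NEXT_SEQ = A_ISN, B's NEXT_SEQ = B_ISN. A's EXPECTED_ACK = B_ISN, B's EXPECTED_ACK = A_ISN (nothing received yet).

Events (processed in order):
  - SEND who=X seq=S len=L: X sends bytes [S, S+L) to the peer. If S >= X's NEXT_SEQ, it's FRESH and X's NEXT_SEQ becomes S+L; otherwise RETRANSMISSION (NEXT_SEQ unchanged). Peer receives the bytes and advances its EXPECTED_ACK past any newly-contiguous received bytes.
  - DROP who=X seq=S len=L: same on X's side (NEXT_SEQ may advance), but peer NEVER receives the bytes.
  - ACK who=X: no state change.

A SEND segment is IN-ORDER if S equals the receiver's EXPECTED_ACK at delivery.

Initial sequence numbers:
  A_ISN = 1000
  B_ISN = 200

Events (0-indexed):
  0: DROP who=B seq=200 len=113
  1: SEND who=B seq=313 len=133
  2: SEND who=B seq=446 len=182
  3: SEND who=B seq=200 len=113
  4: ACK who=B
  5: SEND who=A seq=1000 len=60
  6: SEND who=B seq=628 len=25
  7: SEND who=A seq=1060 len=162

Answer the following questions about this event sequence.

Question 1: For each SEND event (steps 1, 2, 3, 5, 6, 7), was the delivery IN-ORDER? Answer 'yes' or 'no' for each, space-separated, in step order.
Step 1: SEND seq=313 -> out-of-order
Step 2: SEND seq=446 -> out-of-order
Step 3: SEND seq=200 -> in-order
Step 5: SEND seq=1000 -> in-order
Step 6: SEND seq=628 -> in-order
Step 7: SEND seq=1060 -> in-order

Answer: no no yes yes yes yes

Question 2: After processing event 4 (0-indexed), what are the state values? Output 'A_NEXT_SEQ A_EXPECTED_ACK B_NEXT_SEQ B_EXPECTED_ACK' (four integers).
After event 0: A_seq=1000 A_ack=200 B_seq=313 B_ack=1000
After event 1: A_seq=1000 A_ack=200 B_seq=446 B_ack=1000
After event 2: A_seq=1000 A_ack=200 B_seq=628 B_ack=1000
After event 3: A_seq=1000 A_ack=628 B_seq=628 B_ack=1000
After event 4: A_seq=1000 A_ack=628 B_seq=628 B_ack=1000

1000 628 628 1000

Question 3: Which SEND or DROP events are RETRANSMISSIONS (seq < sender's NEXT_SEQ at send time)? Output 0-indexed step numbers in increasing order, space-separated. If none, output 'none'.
Answer: 3

Derivation:
Step 0: DROP seq=200 -> fresh
Step 1: SEND seq=313 -> fresh
Step 2: SEND seq=446 -> fresh
Step 3: SEND seq=200 -> retransmit
Step 5: SEND seq=1000 -> fresh
Step 6: SEND seq=628 -> fresh
Step 7: SEND seq=1060 -> fresh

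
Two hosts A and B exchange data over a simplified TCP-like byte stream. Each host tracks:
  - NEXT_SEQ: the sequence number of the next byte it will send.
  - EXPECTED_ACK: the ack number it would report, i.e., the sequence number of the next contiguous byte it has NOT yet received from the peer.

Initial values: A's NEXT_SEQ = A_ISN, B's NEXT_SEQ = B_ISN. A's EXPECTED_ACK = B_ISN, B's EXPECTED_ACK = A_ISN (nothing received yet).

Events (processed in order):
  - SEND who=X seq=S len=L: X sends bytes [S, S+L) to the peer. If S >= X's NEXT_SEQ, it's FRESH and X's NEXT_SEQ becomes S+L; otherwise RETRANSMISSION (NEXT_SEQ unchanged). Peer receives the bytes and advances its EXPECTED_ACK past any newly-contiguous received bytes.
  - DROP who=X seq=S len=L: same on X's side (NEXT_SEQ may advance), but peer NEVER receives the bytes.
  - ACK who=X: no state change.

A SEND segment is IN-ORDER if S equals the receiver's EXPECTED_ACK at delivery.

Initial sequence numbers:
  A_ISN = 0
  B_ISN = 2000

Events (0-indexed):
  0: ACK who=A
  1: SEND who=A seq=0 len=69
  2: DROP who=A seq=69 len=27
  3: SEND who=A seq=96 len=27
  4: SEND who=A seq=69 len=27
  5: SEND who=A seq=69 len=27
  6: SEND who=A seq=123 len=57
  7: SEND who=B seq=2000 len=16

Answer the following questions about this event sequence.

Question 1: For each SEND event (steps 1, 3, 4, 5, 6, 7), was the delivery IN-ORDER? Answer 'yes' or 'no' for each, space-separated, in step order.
Step 1: SEND seq=0 -> in-order
Step 3: SEND seq=96 -> out-of-order
Step 4: SEND seq=69 -> in-order
Step 5: SEND seq=69 -> out-of-order
Step 6: SEND seq=123 -> in-order
Step 7: SEND seq=2000 -> in-order

Answer: yes no yes no yes yes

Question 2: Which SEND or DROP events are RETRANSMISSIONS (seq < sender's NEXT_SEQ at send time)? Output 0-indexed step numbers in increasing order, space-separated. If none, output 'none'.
Step 1: SEND seq=0 -> fresh
Step 2: DROP seq=69 -> fresh
Step 3: SEND seq=96 -> fresh
Step 4: SEND seq=69 -> retransmit
Step 5: SEND seq=69 -> retransmit
Step 6: SEND seq=123 -> fresh
Step 7: SEND seq=2000 -> fresh

Answer: 4 5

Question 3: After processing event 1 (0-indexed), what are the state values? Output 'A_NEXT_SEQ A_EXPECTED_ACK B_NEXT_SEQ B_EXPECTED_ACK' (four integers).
After event 0: A_seq=0 A_ack=2000 B_seq=2000 B_ack=0
After event 1: A_seq=69 A_ack=2000 B_seq=2000 B_ack=69

69 2000 2000 69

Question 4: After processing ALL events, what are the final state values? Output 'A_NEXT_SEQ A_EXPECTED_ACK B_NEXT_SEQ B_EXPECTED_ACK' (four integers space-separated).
After event 0: A_seq=0 A_ack=2000 B_seq=2000 B_ack=0
After event 1: A_seq=69 A_ack=2000 B_seq=2000 B_ack=69
After event 2: A_seq=96 A_ack=2000 B_seq=2000 B_ack=69
After event 3: A_seq=123 A_ack=2000 B_seq=2000 B_ack=69
After event 4: A_seq=123 A_ack=2000 B_seq=2000 B_ack=123
After event 5: A_seq=123 A_ack=2000 B_seq=2000 B_ack=123
After event 6: A_seq=180 A_ack=2000 B_seq=2000 B_ack=180
After event 7: A_seq=180 A_ack=2016 B_seq=2016 B_ack=180

Answer: 180 2016 2016 180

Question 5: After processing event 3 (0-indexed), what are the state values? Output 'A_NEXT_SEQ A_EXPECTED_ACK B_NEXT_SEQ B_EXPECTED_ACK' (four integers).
After event 0: A_seq=0 A_ack=2000 B_seq=2000 B_ack=0
After event 1: A_seq=69 A_ack=2000 B_seq=2000 B_ack=69
After event 2: A_seq=96 A_ack=2000 B_seq=2000 B_ack=69
After event 3: A_seq=123 A_ack=2000 B_seq=2000 B_ack=69

123 2000 2000 69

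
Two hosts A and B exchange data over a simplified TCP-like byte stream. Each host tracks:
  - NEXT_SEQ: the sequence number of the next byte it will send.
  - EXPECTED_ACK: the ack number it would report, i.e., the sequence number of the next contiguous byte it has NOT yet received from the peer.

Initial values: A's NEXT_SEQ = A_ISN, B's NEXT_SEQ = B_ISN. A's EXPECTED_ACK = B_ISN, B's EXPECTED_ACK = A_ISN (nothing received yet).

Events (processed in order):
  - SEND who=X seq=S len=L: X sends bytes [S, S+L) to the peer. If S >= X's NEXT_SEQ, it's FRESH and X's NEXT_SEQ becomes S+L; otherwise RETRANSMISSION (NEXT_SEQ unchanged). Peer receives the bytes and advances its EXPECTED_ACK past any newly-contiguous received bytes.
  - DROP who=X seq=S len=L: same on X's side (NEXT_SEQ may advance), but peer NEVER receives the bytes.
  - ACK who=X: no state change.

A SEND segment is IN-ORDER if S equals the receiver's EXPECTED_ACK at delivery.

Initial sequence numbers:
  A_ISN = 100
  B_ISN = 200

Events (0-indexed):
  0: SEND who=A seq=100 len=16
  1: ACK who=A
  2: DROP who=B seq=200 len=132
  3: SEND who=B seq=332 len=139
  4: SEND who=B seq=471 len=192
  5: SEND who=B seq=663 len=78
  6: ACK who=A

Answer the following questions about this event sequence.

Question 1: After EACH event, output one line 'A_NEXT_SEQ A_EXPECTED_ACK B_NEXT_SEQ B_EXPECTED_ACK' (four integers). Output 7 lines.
116 200 200 116
116 200 200 116
116 200 332 116
116 200 471 116
116 200 663 116
116 200 741 116
116 200 741 116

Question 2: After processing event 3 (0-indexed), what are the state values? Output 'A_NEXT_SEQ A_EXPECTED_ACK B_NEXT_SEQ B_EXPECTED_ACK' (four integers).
After event 0: A_seq=116 A_ack=200 B_seq=200 B_ack=116
After event 1: A_seq=116 A_ack=200 B_seq=200 B_ack=116
After event 2: A_seq=116 A_ack=200 B_seq=332 B_ack=116
After event 3: A_seq=116 A_ack=200 B_seq=471 B_ack=116

116 200 471 116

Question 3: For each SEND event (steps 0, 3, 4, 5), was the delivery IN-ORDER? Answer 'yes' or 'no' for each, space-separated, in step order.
Step 0: SEND seq=100 -> in-order
Step 3: SEND seq=332 -> out-of-order
Step 4: SEND seq=471 -> out-of-order
Step 5: SEND seq=663 -> out-of-order

Answer: yes no no no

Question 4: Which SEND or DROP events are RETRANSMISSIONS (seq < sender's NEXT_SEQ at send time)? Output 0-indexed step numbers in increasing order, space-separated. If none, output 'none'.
Step 0: SEND seq=100 -> fresh
Step 2: DROP seq=200 -> fresh
Step 3: SEND seq=332 -> fresh
Step 4: SEND seq=471 -> fresh
Step 5: SEND seq=663 -> fresh

Answer: none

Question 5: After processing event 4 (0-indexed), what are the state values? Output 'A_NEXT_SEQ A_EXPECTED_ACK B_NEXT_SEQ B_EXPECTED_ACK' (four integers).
After event 0: A_seq=116 A_ack=200 B_seq=200 B_ack=116
After event 1: A_seq=116 A_ack=200 B_seq=200 B_ack=116
After event 2: A_seq=116 A_ack=200 B_seq=332 B_ack=116
After event 3: A_seq=116 A_ack=200 B_seq=471 B_ack=116
After event 4: A_seq=116 A_ack=200 B_seq=663 B_ack=116

116 200 663 116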